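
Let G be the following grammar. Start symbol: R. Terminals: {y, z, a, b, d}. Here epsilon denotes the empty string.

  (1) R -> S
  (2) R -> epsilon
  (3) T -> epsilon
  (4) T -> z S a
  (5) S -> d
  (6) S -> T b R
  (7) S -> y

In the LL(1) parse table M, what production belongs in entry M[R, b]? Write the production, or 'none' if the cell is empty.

FIRST(T): from T->epsilon we get {epsilon}; from T->z S a we get {z}. So FIRST(T) = {epsilon, z}.
FIRST(S): from S->d we get {d}; from S->T b R we get {b, z}; from S->y we get {y}. So FIRST(S) = {b, d, y, z}.
FIRST(R): from R->S we get {b, d, y, z}; from R->epsilon we get {epsilon}. So FIRST(R) = {epsilon, b, d, y, z}.
FOLLOW(R) includes $ since R is the start symbol.
FOLLOW(R): in S->T b R, the suffix after R is empty, so FOLLOW(R) ⊇ FOLLOW(S) = {$, a}. Thus FOLLOW(R) = {$, a}.
FOLLOW(S): in R->S, the suffix after S is empty, so FOLLOW(S) ⊇ FOLLOW(R) = {$, a}; in T->z S a, S is followed by a with FIRST {a}. Thus FOLLOW(S) = {$, a}.
For R -> S: FIRST(S) = {b, d, y, z}, so it goes in M[R, t] for t ∈ {b, d, y, z}.
For R -> epsilon: FIRST(epsilon) = {epsilon}, so it goes in M[R, t] for t ∈ {}; since epsilon ∈ FIRST, also for every t ∈ FOLLOW(R) = {$, a}.

R -> S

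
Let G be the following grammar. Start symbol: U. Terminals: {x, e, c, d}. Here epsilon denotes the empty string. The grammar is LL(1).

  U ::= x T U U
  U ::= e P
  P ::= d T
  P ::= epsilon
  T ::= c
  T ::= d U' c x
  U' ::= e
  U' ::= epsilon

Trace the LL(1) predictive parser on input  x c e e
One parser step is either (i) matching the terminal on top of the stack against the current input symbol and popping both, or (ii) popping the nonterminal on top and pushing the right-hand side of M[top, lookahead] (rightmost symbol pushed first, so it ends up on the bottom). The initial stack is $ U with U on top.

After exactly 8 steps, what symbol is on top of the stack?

e

step 1: stack=$ U  input=x c e e $  — expand U ::= x T U U
step 2: stack=$ U U T x  input=x c e e $  — match x
step 3: stack=$ U U T  input=c e e $  — expand T ::= c
step 4: stack=$ U U c  input=c e e $  — match c
step 5: stack=$ U U  input=e e $  — expand U ::= e P
step 6: stack=$ U P e  input=e e $  — match e
step 7: stack=$ U P  input=e $  — expand P ::= epsilon
step 8: stack=$ U  input=e $  — expand U ::= e P
Stack after step 8: $ P e (top = e).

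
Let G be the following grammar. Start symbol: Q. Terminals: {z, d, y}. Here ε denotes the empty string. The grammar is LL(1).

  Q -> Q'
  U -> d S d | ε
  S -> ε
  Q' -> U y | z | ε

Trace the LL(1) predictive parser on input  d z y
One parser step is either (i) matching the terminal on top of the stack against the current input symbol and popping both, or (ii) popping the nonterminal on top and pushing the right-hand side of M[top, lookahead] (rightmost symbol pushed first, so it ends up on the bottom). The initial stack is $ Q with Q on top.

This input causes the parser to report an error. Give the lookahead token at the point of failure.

step 1: stack=$ Q  input=d z y $  — expand Q -> Q'
step 2: stack=$ Q'  input=d z y $  — expand Q' -> U y
step 3: stack=$ y U  input=d z y $  — expand U -> d S d
step 4: stack=$ y d S d  input=d z y $  — match d
step 5: stack=$ y d S  input=z y $  — error: M[S, z] is empty

z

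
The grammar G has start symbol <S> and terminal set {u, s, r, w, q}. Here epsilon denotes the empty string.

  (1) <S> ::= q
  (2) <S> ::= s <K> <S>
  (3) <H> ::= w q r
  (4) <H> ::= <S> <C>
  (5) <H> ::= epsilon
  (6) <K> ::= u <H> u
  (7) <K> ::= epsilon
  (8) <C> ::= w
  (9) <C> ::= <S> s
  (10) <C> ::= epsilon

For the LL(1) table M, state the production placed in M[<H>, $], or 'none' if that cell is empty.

FIRST(<S>): from <S>::=q we get {q}; from <S>::=s <K> <S> we get {s}. So FIRST(<S>) = {q, s}.
FIRST(<K>): from <K>::=u <H> u we get {u}; from <K>::=epsilon we get {epsilon}. So FIRST(<K>) = {epsilon, u}.
FIRST(<H>): from <H>::=w q r we get {w}; from <H>::=<S> <C> we get {q, s}; from <H>::=epsilon we get {epsilon}. So FIRST(<H>) = {epsilon, q, s, w}.
FIRST(<C>): from <C>::=w we get {w}; from <C>::=<S> s we get {q, s}; from <C>::=epsilon we get {epsilon}. So FIRST(<C>) = {epsilon, q, s, w}.
FOLLOW(<S>) includes $ since <S> is the start symbol.
FOLLOW(<H>): in <K>::=u <H> u, <H> is followed by u with FIRST {u}. Thus FOLLOW(<H>) = {u}.
For <H> ::= w q r: FIRST(w q r) = {w}, so it goes in M[<H>, t] for t ∈ {w}.
For <H> ::= <S> <C>: FIRST(<S> <C>) = {q, s}, so it goes in M[<H>, t] for t ∈ {q, s}.
For <H> ::= epsilon: FIRST(epsilon) = {epsilon}, so it goes in M[<H>, t] for t ∈ {}; since epsilon ∈ FIRST, also for every t ∈ FOLLOW(<H>) = {u}.
None of these place a production in M[<H>, $].

none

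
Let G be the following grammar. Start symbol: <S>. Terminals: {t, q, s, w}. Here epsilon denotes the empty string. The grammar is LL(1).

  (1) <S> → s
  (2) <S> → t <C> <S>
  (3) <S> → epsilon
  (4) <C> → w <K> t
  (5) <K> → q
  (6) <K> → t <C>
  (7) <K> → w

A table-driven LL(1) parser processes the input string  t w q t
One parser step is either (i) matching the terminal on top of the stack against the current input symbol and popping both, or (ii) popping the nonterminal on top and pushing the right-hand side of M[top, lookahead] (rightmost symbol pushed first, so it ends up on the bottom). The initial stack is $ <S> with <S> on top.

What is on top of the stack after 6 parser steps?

t

step 1: stack=$ <S>  input=t w q t $  — expand <S> → t <C> <S>
step 2: stack=$ <S> <C> t  input=t w q t $  — match t
step 3: stack=$ <S> <C>  input=w q t $  — expand <C> → w <K> t
step 4: stack=$ <S> t <K> w  input=w q t $  — match w
step 5: stack=$ <S> t <K>  input=q t $  — expand <K> → q
step 6: stack=$ <S> t q  input=q t $  — match q
Stack after step 6: $ <S> t (top = t).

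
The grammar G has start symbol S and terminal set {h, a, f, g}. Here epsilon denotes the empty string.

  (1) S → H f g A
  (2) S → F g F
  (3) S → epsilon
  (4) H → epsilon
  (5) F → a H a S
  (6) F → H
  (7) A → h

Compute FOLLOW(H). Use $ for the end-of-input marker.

{$, a, f, g}

FIRST(H) = {epsilon}
FIRST(A) = {h}
FIRST(F) = {epsilon, a}  (via H)
FIRST(S) = {epsilon, a, f, g}  (via H f g A, F g F)
FOLLOW(S) includes $ since S is the start symbol.
FOLLOW(S): in F→a H a S, the suffix after S is empty, so FOLLOW(S) ⊇ FOLLOW(F) = {$, g}. Thus FOLLOW(S) = {$, g}.
FOLLOW(F): in S→F g F (occurrence 1), F is followed by g F with FIRST {g}; in S→F g F (occurrence 2), the suffix after F is empty, so FOLLOW(F) ⊇ FOLLOW(S) = {$, g}. Thus FOLLOW(F) = {$, g}.
FOLLOW(H): in S→H f g A, H is followed by f g A with FIRST {f}; in F→a H a S, H is followed by a S with FIRST {a}; in F→H, the suffix after H is empty, so FOLLOW(H) ⊇ FOLLOW(F) = {$, g}. Thus FOLLOW(H) = {$, a, f, g}.
FOLLOW(A): in S→H f g A, the suffix after A is empty, so FOLLOW(A) ⊇ FOLLOW(S) = {$, g}. Thus FOLLOW(A) = {$, g}.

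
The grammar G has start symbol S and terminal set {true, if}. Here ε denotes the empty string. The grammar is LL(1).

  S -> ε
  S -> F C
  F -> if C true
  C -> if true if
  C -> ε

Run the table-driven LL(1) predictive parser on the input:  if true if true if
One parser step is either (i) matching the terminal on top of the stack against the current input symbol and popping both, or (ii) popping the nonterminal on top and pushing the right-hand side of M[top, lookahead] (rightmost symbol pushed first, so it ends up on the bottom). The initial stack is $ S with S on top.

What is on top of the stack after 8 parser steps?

if

     Stack          Input                 Action
  1  $ S            if true if true if $  expand S -> F C
  2  $ C F          if true if true if $  expand F -> if C true
  3  $ C true C if  if true if true if $  match if
  4  $ C true C     true if true if $     expand C -> ε
  5  $ C true       true if true if $     match true
  6  $ C            if true if $          expand C -> if true if
  7  $ if true if   if true if $          match if
  8  $ if true      true if $             match true
Stack after step 8: $ if (top = if).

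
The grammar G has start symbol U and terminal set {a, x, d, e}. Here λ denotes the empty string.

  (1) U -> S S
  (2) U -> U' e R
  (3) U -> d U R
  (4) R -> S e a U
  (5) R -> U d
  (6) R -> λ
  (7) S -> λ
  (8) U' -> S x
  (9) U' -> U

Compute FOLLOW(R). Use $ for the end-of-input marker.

FIRST(S) = {λ}
FIRST(U) = {λ, d, e, x}  (via S S, U' e R)
FIRST(R) = {λ, d, e, x}  (via S e a U, U d)
FIRST(U') = {λ, d, e, x}  (via S x, U)
FOLLOW(U) includes $ since U is the start symbol.
FOLLOW(U'): in U->U' e R, U' is followed by e R with FIRST {e}. Thus FOLLOW(U') = {e}.
FOLLOW(U): in U->d U R, U is followed by R with FIRST {λ, d, e, x}; in U->d U R, the suffix after U is nullable (adds nothing new); in R->S e a U, the suffix after U is empty, so FOLLOW(U) ⊇ FOLLOW(R) = {$, d, e, x}; in R->U d, U is followed by d with FIRST {d}; in U'->U, the suffix after U is empty, so FOLLOW(U) ⊇ FOLLOW(U') = {e}. Thus FOLLOW(U) = {$, d, e, x}.
FOLLOW(R): in U->U' e R, the suffix after R is empty, so FOLLOW(R) ⊇ FOLLOW(U) = {$, d, e, x}; in U->d U R, the suffix after R is empty, so FOLLOW(R) ⊇ FOLLOW(U) = {$, d, e, x}. Thus FOLLOW(R) = {$, d, e, x}.
FOLLOW(S): in U->S S (occurrence 1), S is followed by S with FIRST {λ}; in U->S S (occurrence 1), the suffix after S is nullable, so FOLLOW(S) ⊇ FOLLOW(U) = {$, d, e, x}; in U->S S (occurrence 2), the suffix after S is empty, so FOLLOW(S) ⊇ FOLLOW(U) = {$, d, e, x}; in R->S e a U, S is followed by e a U with FIRST {e}; in U'->S x, S is followed by x with FIRST {x}. Thus FOLLOW(S) = {$, d, e, x}.

{$, d, e, x}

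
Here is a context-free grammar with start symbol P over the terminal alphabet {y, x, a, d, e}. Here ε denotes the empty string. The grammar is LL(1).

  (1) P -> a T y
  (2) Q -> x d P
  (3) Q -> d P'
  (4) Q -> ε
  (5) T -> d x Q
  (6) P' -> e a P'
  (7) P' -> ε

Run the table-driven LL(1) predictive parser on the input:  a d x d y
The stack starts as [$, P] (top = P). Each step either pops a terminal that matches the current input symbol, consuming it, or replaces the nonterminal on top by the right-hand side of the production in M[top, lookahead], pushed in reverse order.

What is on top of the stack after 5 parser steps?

Q

step 1: stack=$ P  input=a d x d y $  — expand P -> a T y
step 2: stack=$ y T a  input=a d x d y $  — match a
step 3: stack=$ y T  input=d x d y $  — expand T -> d x Q
step 4: stack=$ y Q x d  input=d x d y $  — match d
step 5: stack=$ y Q x  input=x d y $  — match x
Stack after step 5: $ y Q (top = Q).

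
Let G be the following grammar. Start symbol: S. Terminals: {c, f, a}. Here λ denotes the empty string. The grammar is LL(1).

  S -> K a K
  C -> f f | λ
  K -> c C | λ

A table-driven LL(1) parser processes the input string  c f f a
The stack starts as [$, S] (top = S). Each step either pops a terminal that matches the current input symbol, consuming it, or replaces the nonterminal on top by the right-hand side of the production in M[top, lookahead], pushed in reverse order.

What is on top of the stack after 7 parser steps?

K

step 1: stack=$ S  input=c f f a $  — expand S -> K a K
step 2: stack=$ K a K  input=c f f a $  — expand K -> c C
step 3: stack=$ K a C c  input=c f f a $  — match c
step 4: stack=$ K a C  input=f f a $  — expand C -> f f
step 5: stack=$ K a f f  input=f f a $  — match f
step 6: stack=$ K a f  input=f a $  — match f
step 7: stack=$ K a  input=a $  — match a
Stack after step 7: $ K (top = K).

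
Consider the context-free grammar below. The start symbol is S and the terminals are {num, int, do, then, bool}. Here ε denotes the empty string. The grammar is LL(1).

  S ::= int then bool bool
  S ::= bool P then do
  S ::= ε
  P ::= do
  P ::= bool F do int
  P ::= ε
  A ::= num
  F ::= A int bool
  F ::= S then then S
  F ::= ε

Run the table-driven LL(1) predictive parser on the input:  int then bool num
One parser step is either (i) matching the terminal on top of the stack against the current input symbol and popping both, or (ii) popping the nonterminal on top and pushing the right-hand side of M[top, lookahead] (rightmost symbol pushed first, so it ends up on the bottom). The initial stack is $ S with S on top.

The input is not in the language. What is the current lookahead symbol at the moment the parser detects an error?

step 1: stack=$ S  input=int then bool num $  — expand S ::= int then bool bool
step 2: stack=$ bool bool then int  input=int then bool num $  — match int
step 3: stack=$ bool bool then  input=then bool num $  — match then
step 4: stack=$ bool bool  input=bool num $  — match bool
step 5: stack=$ bool  input=num $  — error: top is terminal bool but lookahead is num

num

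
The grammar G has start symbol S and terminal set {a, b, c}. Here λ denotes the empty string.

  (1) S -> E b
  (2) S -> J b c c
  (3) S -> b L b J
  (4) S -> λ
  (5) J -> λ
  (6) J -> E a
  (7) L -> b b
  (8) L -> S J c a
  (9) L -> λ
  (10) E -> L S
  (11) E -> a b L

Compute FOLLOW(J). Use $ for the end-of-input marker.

FIRST(S): from S->E b we get {a, b, c}; from S->J b c c we get {a, b, c}; from S->b L b J we get {b}; from S->λ we get {λ}. So FIRST(S) = {λ, a, b, c}.
FIRST(J): from J->λ we get {λ}; from J->E a we get {a, b, c}. So FIRST(J) = {λ, a, b, c}.
FIRST(L): from L->b b we get {b}; from L->S J c a we get {a, b, c}; from L->λ we get {λ}. So FIRST(L) = {λ, a, b, c}.
FIRST(E): from E->L S we get {λ, a, b, c}; from E->a b L we get {a}. So FIRST(E) = {λ, a, b, c}.
FOLLOW(S) includes $ since S is the start symbol.
FOLLOW(E): in S->E b, E is followed by b with FIRST {b}; in J->E a, E is followed by a with FIRST {a}. Thus FOLLOW(E) = {a, b}.
FOLLOW(S): in L->S J c a, S is followed by J c a with FIRST {a, b, c}; in E->L S, the suffix after S is empty, so FOLLOW(S) ⊇ FOLLOW(E) = {a, b}. Thus FOLLOW(S) = {$, a, b, c}.
FOLLOW(J): in S->J b c c, J is followed by b c c with FIRST {b}; in S->b L b J, the suffix after J is empty, so FOLLOW(J) ⊇ FOLLOW(S) = {$, a, b, c}; in L->S J c a, J is followed by c a with FIRST {c}. Thus FOLLOW(J) = {$, a, b, c}.
FOLLOW(L): in S->b L b J, L is followed by b J with FIRST {b}; in E->L S, L is followed by S with FIRST {λ, a, b, c}; in E->L S, the suffix after L is nullable, so FOLLOW(L) ⊇ FOLLOW(E) = {a, b}; in E->a b L, the suffix after L is empty, so FOLLOW(L) ⊇ FOLLOW(E) = {a, b}. Thus FOLLOW(L) = {a, b, c}.

{$, a, b, c}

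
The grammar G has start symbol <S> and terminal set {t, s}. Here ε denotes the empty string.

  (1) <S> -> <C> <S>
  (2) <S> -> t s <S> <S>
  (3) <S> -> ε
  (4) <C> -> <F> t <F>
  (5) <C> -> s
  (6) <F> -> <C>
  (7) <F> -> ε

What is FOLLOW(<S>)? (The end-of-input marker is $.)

FIRST(<S>) = {ε, s, t}  (via <C> <S>)
FIRST(<C>) = {s, t}  (via <F> t <F>)
FIRST(<F>) = {ε, s, t}  (via <C>)
FOLLOW(<S>) includes $ since <S> is the start symbol.
FOLLOW(<S>): in <S>-><C> <S>, the suffix after <S> is empty (adds nothing new); in <S>->t s <S> <S> (occurrence 1), <S> is followed by <S> with FIRST {ε, s, t}; in <S>->t s <S> <S> (occurrence 1), the suffix after <S> is nullable (adds nothing new); in <S>->t s <S> <S> (occurrence 2), the suffix after <S> is empty (adds nothing new). Thus FOLLOW(<S>) = {$, s, t}.
FOLLOW(<C>): in <S>-><C> <S>, <C> is followed by <S> with FIRST {ε, s, t}; in <S>-><C> <S>, the suffix after <C> is nullable, so FOLLOW(<C>) ⊇ FOLLOW(<S>) = {$, s, t}; in <F>-><C>, the suffix after <C> is empty, so FOLLOW(<C>) ⊇ FOLLOW(<F>) = {$, s, t}. Thus FOLLOW(<C>) = {$, s, t}.
FOLLOW(<F>): in <C>-><F> t <F> (occurrence 1), <F> is followed by t <F> with FIRST {t}; in <C>-><F> t <F> (occurrence 2), the suffix after <F> is empty, so FOLLOW(<F>) ⊇ FOLLOW(<C>) = {$, s, t}. Thus FOLLOW(<F>) = {$, s, t}.

{$, s, t}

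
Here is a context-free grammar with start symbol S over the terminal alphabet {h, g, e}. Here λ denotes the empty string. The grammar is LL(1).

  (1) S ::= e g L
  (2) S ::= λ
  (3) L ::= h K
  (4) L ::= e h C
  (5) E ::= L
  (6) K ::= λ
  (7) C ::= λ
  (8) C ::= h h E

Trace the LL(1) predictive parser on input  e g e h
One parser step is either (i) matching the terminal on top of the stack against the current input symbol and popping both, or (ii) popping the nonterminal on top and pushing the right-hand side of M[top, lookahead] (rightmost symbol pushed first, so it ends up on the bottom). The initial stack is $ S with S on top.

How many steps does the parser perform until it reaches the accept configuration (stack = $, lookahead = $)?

     Stack    Input      Action
  1  $ S      e g e h $  expand S ::= e g L
  2  $ L g e  e g e h $  match e
  3  $ L g    g e h $    match g
  4  $ L      e h $      expand L ::= e h C
  5  $ C h e  e h $      match e
  6  $ C h    h $        match h
  7  $ C      $          expand C ::= λ
Accept reached after 7 steps.

7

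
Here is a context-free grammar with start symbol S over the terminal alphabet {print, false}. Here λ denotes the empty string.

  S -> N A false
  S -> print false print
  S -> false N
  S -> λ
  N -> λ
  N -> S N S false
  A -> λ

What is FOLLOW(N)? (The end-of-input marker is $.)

{$, false, print}

FIRST(A) = {λ}
FIRST(S) = {λ, false, print}  (via N A false)
FIRST(N) = {λ, false, print}  (via S N S false)
FOLLOW(S) includes $ since S is the start symbol.
FOLLOW(S): in N->S N S false (occurrence 1), S is followed by N S false with FIRST {false, print}; in N->S N S false (occurrence 2), S is followed by false with FIRST {false}. Thus FOLLOW(S) = {$, false, print}.
FOLLOW(N): in S->N A false, N is followed by A false with FIRST {false}; in S->false N, the suffix after N is empty, so FOLLOW(N) ⊇ FOLLOW(S) = {$, false, print}; in N->S N S false, N is followed by S false with FIRST {false, print}. Thus FOLLOW(N) = {$, false, print}.
FOLLOW(A): in S->N A false, A is followed by false with FIRST {false}. Thus FOLLOW(A) = {false}.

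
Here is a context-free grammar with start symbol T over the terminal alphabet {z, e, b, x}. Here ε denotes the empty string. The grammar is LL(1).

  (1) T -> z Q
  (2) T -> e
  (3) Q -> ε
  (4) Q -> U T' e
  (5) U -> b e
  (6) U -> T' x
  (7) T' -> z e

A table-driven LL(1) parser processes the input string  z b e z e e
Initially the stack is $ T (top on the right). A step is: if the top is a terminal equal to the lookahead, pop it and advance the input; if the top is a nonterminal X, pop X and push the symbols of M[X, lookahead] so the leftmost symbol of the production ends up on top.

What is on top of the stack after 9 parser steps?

     Stack       Input          Action
  1  $ T         z b e z e e $  expand T -> z Q
  2  $ Q z       z b e z e e $  match z
  3  $ Q         b e z e e $    expand Q -> U T' e
  4  $ e T' U    b e z e e $    expand U -> b e
  5  $ e T' e b  b e z e e $    match b
  6  $ e T' e    e z e e $      match e
  7  $ e T'      z e e $        expand T' -> z e
  8  $ e e z     z e e $        match z
  9  $ e e       e e $          match e
Stack after step 9: $ e (top = e).

e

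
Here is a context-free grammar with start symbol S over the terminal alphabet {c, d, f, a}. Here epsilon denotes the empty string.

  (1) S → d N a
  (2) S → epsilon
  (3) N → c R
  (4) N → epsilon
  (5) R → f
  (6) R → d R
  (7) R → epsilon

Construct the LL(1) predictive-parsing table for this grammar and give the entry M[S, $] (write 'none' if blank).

FIRST(S) = {epsilon, d}
FIRST(N) = {epsilon, c}
FIRST(R) = {epsilon, d, f}
FOLLOW(S) includes $ since S is the start symbol.
FOLLOW(S): S appears on no right-hand side. Thus FOLLOW(S) = {$}.
For S → d N a: FIRST(d N a) = {d}, so it goes in M[S, t] for t ∈ {d}.
For S → epsilon: FIRST(epsilon) = {epsilon}, so it goes in M[S, t] for t ∈ {}; since epsilon ∈ FIRST, also for every t ∈ FOLLOW(S) = {$}.

S → epsilon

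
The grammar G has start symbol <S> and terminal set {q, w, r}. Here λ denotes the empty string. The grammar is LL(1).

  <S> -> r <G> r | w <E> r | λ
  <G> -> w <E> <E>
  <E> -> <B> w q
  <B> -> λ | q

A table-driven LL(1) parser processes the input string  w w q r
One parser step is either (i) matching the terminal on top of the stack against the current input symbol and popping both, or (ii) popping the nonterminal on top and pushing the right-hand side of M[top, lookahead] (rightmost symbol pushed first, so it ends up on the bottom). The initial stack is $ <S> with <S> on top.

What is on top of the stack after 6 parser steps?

     Stack        Input      Action
  1  $ <S>        w w q r $  expand <S> -> w <E> r
  2  $ r <E> w    w w q r $  match w
  3  $ r <E>      w q r $    expand <E> -> <B> w q
  4  $ r q w <B>  w q r $    expand <B> -> λ
  5  $ r q w      w q r $    match w
  6  $ r q        q r $      match q
Stack after step 6: $ r (top = r).

r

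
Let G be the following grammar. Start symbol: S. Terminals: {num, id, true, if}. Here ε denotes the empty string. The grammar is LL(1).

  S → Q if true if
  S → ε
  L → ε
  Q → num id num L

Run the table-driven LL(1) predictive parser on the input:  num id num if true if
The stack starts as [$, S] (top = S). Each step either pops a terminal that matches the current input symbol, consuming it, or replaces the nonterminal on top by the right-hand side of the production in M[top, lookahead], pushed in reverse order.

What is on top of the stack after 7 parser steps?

     Stack                      Input                    Action
  1  $ S                        num id num if true if $  expand S → Q if true if
  2  $ if true if Q             num id num if true if $  expand Q → num id num L
  3  $ if true if L num id num  num id num if true if $  match num
  4  $ if true if L num id      id num if true if $      match id
  5  $ if true if L num         num if true if $         match num
  6  $ if true if L             if true if $             expand L → ε
  7  $ if true if               if true if $             match if
Stack after step 7: $ if true (top = true).

true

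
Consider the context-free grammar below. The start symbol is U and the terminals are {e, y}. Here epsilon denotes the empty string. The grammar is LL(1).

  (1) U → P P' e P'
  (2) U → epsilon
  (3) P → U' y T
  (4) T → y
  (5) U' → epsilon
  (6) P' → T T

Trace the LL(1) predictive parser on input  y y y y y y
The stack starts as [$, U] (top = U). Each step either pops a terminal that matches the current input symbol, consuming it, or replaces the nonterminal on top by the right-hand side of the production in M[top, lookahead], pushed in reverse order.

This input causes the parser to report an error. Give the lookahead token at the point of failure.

y

      Stack             Input          Action
   1  $ U               y y y y y y $  expand U → P P' e P'
   2  $ P' e P' P       y y y y y y $  expand P → U' y T
   3  $ P' e P' T y U'  y y y y y y $  expand U' → epsilon
   4  $ P' e P' T y     y y y y y y $  match y
   5  $ P' e P' T       y y y y y $    expand T → y
   6  $ P' e P' y       y y y y y $    match y
   7  $ P' e P'         y y y y $      expand P' → T T
   8  $ P' e T T        y y y y $      expand T → y
   9  $ P' e T y        y y y y $      match y
  10  $ P' e T          y y y $        expand T → y
  11  $ P' e y          y y y $        match y
  12  $ P' e            y y $          error: top is terminal e but lookahead is y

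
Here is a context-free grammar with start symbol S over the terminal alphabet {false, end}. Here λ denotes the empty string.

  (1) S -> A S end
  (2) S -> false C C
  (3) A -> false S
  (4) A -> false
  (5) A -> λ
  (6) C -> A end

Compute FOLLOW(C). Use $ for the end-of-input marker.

{$, end, false}

FIRST(A) = {λ, false}
FIRST(S) = {false}  (via A S end)
FIRST(C) = {end, false}  (via A end)
FOLLOW(S) includes $ since S is the start symbol.
FOLLOW(A): in S->A S end, A is followed by S end with FIRST {false}; in C->A end, A is followed by end with FIRST {end}. Thus FOLLOW(A) = {end, false}.
FOLLOW(S): in S->A S end, S is followed by end with FIRST {end}; in A->false S, the suffix after S is empty, so FOLLOW(S) ⊇ FOLLOW(A) = {end, false}. Thus FOLLOW(S) = {$, end, false}.
FOLLOW(C): in S->false C C (occurrence 1), C is followed by C with FIRST {end, false}; in S->false C C (occurrence 2), the suffix after C is empty, so FOLLOW(C) ⊇ FOLLOW(S) = {$, end, false}. Thus FOLLOW(C) = {$, end, false}.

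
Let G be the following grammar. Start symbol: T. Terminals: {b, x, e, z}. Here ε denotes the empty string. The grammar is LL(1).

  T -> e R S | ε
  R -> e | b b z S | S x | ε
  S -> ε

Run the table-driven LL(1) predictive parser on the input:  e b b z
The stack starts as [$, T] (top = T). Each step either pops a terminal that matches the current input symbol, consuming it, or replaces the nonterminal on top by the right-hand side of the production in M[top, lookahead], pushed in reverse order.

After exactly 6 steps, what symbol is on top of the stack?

S

step 1: stack=$ T  input=e b b z $  — expand T -> e R S
step 2: stack=$ S R e  input=e b b z $  — match e
step 3: stack=$ S R  input=b b z $  — expand R -> b b z S
step 4: stack=$ S S z b b  input=b b z $  — match b
step 5: stack=$ S S z b  input=b z $  — match b
step 6: stack=$ S S z  input=z $  — match z
Stack after step 6: $ S S (top = S).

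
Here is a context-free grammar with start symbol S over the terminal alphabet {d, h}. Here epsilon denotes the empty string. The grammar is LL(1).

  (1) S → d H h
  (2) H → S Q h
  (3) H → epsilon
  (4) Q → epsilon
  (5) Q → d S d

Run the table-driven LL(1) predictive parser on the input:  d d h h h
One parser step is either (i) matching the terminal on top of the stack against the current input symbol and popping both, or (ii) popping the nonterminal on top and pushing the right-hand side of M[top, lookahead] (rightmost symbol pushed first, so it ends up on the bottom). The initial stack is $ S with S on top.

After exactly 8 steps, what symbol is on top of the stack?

h

step 1: stack=$ S  input=d d h h h $  — expand S → d H h
step 2: stack=$ h H d  input=d d h h h $  — match d
step 3: stack=$ h H  input=d h h h $  — expand H → S Q h
step 4: stack=$ h h Q S  input=d h h h $  — expand S → d H h
step 5: stack=$ h h Q h H d  input=d h h h $  — match d
step 6: stack=$ h h Q h H  input=h h h $  — expand H → epsilon
step 7: stack=$ h h Q h  input=h h h $  — match h
step 8: stack=$ h h Q  input=h h $  — expand Q → epsilon
Stack after step 8: $ h h (top = h).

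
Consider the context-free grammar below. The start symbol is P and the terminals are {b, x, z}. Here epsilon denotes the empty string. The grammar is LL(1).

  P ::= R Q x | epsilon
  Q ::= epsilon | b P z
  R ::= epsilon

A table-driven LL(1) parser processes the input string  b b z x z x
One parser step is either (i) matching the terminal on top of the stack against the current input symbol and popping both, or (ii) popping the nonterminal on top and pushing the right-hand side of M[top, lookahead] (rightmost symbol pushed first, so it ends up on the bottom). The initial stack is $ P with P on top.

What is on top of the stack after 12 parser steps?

x

step 1: stack=$ P  input=b b z x z x $  — expand P ::= R Q x
step 2: stack=$ x Q R  input=b b z x z x $  — expand R ::= epsilon
step 3: stack=$ x Q  input=b b z x z x $  — expand Q ::= b P z
step 4: stack=$ x z P b  input=b b z x z x $  — match b
step 5: stack=$ x z P  input=b z x z x $  — expand P ::= R Q x
step 6: stack=$ x z x Q R  input=b z x z x $  — expand R ::= epsilon
step 7: stack=$ x z x Q  input=b z x z x $  — expand Q ::= b P z
step 8: stack=$ x z x z P b  input=b z x z x $  — match b
step 9: stack=$ x z x z P  input=z x z x $  — expand P ::= epsilon
step 10: stack=$ x z x z  input=z x z x $  — match z
step 11: stack=$ x z x  input=x z x $  — match x
step 12: stack=$ x z  input=z x $  — match z
Stack after step 12: $ x (top = x).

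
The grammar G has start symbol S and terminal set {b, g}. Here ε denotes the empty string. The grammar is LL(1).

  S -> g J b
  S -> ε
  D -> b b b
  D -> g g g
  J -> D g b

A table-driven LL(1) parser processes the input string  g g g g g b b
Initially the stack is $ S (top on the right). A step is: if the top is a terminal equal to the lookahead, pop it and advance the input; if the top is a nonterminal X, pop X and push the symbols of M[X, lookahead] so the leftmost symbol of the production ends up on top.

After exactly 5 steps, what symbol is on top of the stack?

g

     Stack          Input            Action
  1  $ S            g g g g g b b $  expand S -> g J b
  2  $ b J g        g g g g g b b $  match g
  3  $ b J          g g g g b b $    expand J -> D g b
  4  $ b b g D      g g g g b b $    expand D -> g g g
  5  $ b b g g g g  g g g g b b $    match g
Stack after step 5: $ b b g g g (top = g).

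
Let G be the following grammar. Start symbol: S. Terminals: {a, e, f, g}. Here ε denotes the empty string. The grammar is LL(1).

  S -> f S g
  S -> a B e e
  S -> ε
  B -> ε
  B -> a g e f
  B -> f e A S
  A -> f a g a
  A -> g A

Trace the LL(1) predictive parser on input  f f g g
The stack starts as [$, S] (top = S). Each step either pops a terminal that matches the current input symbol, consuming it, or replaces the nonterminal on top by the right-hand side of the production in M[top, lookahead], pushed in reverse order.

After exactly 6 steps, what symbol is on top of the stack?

g

step 1: stack=$ S  input=f f g g $  — expand S -> f S g
step 2: stack=$ g S f  input=f f g g $  — match f
step 3: stack=$ g S  input=f g g $  — expand S -> f S g
step 4: stack=$ g g S f  input=f g g $  — match f
step 5: stack=$ g g S  input=g g $  — expand S -> ε
step 6: stack=$ g g  input=g g $  — match g
Stack after step 6: $ g (top = g).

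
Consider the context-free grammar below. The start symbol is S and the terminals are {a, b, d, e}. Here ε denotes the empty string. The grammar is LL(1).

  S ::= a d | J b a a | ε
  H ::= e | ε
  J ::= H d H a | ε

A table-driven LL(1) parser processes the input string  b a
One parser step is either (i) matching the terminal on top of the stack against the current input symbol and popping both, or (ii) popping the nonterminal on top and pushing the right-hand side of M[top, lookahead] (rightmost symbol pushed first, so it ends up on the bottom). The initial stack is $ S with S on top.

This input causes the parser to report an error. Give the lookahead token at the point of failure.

     Stack      Input  Action
  1  $ S        b a $  expand S ::= J b a a
  2  $ a a b J  b a $  expand J ::= ε
  3  $ a a b    b a $  match b
  4  $ a a      a $    match a
  5  $ a        $      error: top is terminal a but lookahead is $

$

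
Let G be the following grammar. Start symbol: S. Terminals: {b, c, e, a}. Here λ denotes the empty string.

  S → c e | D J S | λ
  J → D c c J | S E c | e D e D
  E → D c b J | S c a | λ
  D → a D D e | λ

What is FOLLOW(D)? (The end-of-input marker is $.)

{$, a, c, e}

FIRST(D) = {λ, a}
FIRST(S) = {λ, a, c, e}  (via D J S)
FIRST(E) = {λ, a, c, e}  (via D c b J, S c a)
FIRST(J) = {a, c, e}  (via D c c J, S E c)
FOLLOW(S) includes $ since S is the start symbol.
FOLLOW(S): in S→D J S, the suffix after S is empty (adds nothing new); in J→S E c, S is followed by E c with FIRST {a, c, e}; in E→S c a, S is followed by c a with FIRST {c}. Thus FOLLOW(S) = {$, a, c, e}.
FOLLOW(E): in J→S E c, E is followed by c with FIRST {c}. Thus FOLLOW(E) = {c}.
FOLLOW(J): in S→D J S, J is followed by S with FIRST {λ, a, c, e}; in S→D J S, the suffix after J is nullable, so FOLLOW(J) ⊇ FOLLOW(S) = {$, a, c, e}; in J→D c c J, the suffix after J is empty (adds nothing new); in E→D c b J, the suffix after J is empty, so FOLLOW(J) ⊇ FOLLOW(E) = {c}. Thus FOLLOW(J) = {$, a, c, e}.
FOLLOW(D): in S→D J S, D is followed by J S with FIRST {a, c, e}; in J→D c c J, D is followed by c c J with FIRST {c}; in J→e D e D (occurrence 1), D is followed by e D with FIRST {e}; in J→e D e D (occurrence 2), the suffix after D is empty, so FOLLOW(D) ⊇ FOLLOW(J) = {$, a, c, e}; in E→D c b J, D is followed by c b J with FIRST {c}; in D→a D D e (occurrence 1), D is followed by D e with FIRST {a, e}; in D→a D D e (occurrence 2), D is followed by e with FIRST {e}. Thus FOLLOW(D) = {$, a, c, e}.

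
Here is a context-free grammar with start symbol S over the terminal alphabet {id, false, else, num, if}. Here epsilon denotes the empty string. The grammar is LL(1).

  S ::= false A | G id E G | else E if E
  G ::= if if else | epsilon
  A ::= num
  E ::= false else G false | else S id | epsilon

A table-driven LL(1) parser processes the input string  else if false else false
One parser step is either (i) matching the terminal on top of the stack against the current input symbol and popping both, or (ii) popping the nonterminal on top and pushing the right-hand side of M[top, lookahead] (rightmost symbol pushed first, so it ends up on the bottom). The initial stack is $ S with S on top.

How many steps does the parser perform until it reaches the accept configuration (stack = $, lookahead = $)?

     Stack                 Input                       Action
  1  $ S                   else if false else false $  expand S ::= else E if E
  2  $ E if E else         else if false else false $  match else
  3  $ E if E              if false else false $       expand E ::= epsilon
  4  $ E if                if false else false $       match if
  5  $ E                   false else false $          expand E ::= false else G false
  6  $ false G else false  false else false $          match false
  7  $ false G else        else false $                match else
  8  $ false G             false $                     expand G ::= epsilon
  9  $ false               false $                     match false
Accept reached after 9 steps.

9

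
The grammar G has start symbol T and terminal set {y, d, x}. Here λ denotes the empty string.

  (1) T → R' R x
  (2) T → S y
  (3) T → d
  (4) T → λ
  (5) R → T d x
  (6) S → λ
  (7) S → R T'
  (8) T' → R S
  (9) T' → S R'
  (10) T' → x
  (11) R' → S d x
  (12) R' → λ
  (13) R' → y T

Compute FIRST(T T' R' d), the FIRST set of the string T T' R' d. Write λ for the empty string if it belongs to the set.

FIRST(T) = {λ, d, y}  (via R' R x, S y)
FIRST(R) = {d, y}  (via T d x)
FIRST(S) = {λ, d, y}  (via R T')
FIRST(R') = {λ, d, y}  (via S d x)
FIRST(T') = {λ, d, x, y}  (via R S, S R')
FIRST(T T' R' d): take FIRST of each symbol in turn, carrying on past any symbol whose FIRST contains λ; result {d, x, y}.

{d, x, y}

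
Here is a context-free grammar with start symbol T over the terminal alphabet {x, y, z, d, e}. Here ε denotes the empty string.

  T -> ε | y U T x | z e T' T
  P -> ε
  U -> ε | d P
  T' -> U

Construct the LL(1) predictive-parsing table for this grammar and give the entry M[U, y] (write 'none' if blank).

FIRST(T) = {ε, y, z}
FIRST(P) = {ε}
FIRST(U) = {ε, d}
FIRST(T') = {ε, d}  (via U)
FOLLOW(T) includes $ since T is the start symbol.
FOLLOW(T'): in T->z e T' T, T' is followed by T with FIRST {ε, y, z}; in T->z e T' T, the suffix after T' is nullable, so FOLLOW(T') ⊇ FOLLOW(T) = {$, x}. Thus FOLLOW(T') = {$, x, y, z}.
FOLLOW(U): in T->y U T x, U is followed by T x with FIRST {x, y, z}; in T'->U, the suffix after U is empty, so FOLLOW(U) ⊇ FOLLOW(T') = {$, x, y, z}. Thus FOLLOW(U) = {$, x, y, z}.
For U -> ε: FIRST(ε) = {ε}, so it goes in M[U, t] for t ∈ {}; since ε ∈ FIRST, also for every t ∈ FOLLOW(U) = {$, x, y, z}.
For U -> d P: FIRST(d P) = {d}, so it goes in M[U, t] for t ∈ {d}.

U -> ε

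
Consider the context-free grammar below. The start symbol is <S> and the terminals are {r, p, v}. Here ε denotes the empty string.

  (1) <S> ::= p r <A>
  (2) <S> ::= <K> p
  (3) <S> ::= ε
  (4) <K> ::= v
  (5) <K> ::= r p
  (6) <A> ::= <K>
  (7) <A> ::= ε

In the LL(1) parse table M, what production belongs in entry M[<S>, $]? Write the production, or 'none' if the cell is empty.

<S> ::= ε

FIRST(<K>): from <K>::=v we get {v}; from <K>::=r p we get {r}. So FIRST(<K>) = {r, v}.
FIRST(<S>): from <S>::=p r <A> we get {p}; from <S>::=<K> p we get {r, v}; from <S>::=ε we get {ε}. So FIRST(<S>) = {ε, p, r, v}.
FIRST(<A>): from <A>::=<K> we get {r, v}; from <A>::=ε we get {ε}. So FIRST(<A>) = {ε, r, v}.
FOLLOW(<S>) includes $ since <S> is the start symbol.
FOLLOW(<S>): <S> appears on no right-hand side. Thus FOLLOW(<S>) = {$}.
For <S> ::= p r <A>: FIRST(p r <A>) = {p}, so it goes in M[<S>, t] for t ∈ {p}.
For <S> ::= <K> p: FIRST(<K> p) = {r, v}, so it goes in M[<S>, t] for t ∈ {r, v}.
For <S> ::= ε: FIRST(ε) = {ε}, so it goes in M[<S>, t] for t ∈ {}; since ε ∈ FIRST, also for every t ∈ FOLLOW(<S>) = {$}.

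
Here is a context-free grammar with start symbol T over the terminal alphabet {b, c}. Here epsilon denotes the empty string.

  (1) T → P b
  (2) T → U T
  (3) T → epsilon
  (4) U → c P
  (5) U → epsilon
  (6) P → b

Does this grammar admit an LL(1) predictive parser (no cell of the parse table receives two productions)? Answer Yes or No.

No

FIRST(T) = {epsilon, b, c}
FIRST(U) = {epsilon, c}
FIRST(P) = {b}
FOLLOW(T) = {$}
FOLLOW(U) = {$, b, c}
FOLLOW(P) = {$, b, c}
Cell M[T, $] receives both T → U T and T → epsilon — the grammar is not LL(1).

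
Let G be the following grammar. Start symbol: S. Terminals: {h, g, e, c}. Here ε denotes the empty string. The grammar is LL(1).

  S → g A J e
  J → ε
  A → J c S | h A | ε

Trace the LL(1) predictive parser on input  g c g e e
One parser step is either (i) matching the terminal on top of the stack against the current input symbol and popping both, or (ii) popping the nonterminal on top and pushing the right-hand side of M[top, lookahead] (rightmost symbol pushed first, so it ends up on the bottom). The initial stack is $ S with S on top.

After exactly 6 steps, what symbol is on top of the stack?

     Stack        Input        Action
  1  $ S          g c g e e $  expand S → g A J e
  2  $ e J A g    g c g e e $  match g
  3  $ e J A      c g e e $    expand A → J c S
  4  $ e J S c J  c g e e $    expand J → ε
  5  $ e J S c    c g e e $    match c
  6  $ e J S      g e e $      expand S → g A J e
Stack after step 6: $ e J e J A g (top = g).

g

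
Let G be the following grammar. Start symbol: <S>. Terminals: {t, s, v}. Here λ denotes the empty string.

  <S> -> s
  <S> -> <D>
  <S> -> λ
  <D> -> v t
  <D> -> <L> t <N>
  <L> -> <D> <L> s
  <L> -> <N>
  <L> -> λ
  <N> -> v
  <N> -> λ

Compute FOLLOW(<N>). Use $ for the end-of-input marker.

FIRST(<N>) = {λ, v}
FIRST(<S>) = {λ, s, t, v}  (via <D>)
FIRST(<D>) = {t, v}  (via <L> t <N>)
FIRST(<L>) = {λ, t, v}  (via <D> <L> s, <N>)
FOLLOW(<S>) includes $ since <S> is the start symbol.
FOLLOW(<S>): <S> appears on no right-hand side. Thus FOLLOW(<S>) = {$}.
FOLLOW(<D>): in <S>-><D>, the suffix after <D> is empty, so FOLLOW(<D>) ⊇ FOLLOW(<S>) = {$}; in <L>-><D> <L> s, <D> is followed by <L> s with FIRST {s, t, v}. Thus FOLLOW(<D>) = {$, s, t, v}.
FOLLOW(<L>): in <D>-><L> t <N>, <L> is followed by t <N> with FIRST {t}; in <L>-><D> <L> s, <L> is followed by s with FIRST {s}. Thus FOLLOW(<L>) = {s, t}.
FOLLOW(<N>): in <D>-><L> t <N>, the suffix after <N> is empty, so FOLLOW(<N>) ⊇ FOLLOW(<D>) = {$, s, t, v}; in <L>-><N>, the suffix after <N> is empty, so FOLLOW(<N>) ⊇ FOLLOW(<L>) = {s, t}. Thus FOLLOW(<N>) = {$, s, t, v}.

{$, s, t, v}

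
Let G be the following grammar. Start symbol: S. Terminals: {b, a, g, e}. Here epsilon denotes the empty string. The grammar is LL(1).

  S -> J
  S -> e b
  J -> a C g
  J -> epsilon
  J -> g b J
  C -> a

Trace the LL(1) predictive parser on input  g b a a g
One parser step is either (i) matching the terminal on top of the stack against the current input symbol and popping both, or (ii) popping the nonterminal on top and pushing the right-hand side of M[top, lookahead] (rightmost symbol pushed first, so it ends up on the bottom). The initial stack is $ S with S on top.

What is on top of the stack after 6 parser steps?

C

step 1: stack=$ S  input=g b a a g $  — expand S -> J
step 2: stack=$ J  input=g b a a g $  — expand J -> g b J
step 3: stack=$ J b g  input=g b a a g $  — match g
step 4: stack=$ J b  input=b a a g $  — match b
step 5: stack=$ J  input=a a g $  — expand J -> a C g
step 6: stack=$ g C a  input=a a g $  — match a
Stack after step 6: $ g C (top = C).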